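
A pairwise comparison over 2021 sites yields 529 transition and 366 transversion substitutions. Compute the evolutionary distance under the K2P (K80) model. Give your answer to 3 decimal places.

P = 529/2021 ≈ 0.261752 and Q = 366/2021 ≈ 0.181098.
Under the Kimura two-parameter model, d = −½ ln(1 − 2P − Q) − ¼ ln(1 − 2Q).
1 − 2P − Q = 0.295398, giving −½ ln(0.295398) = 0.609716.
1 − 2Q = 0.637804, giving −¼ ln(0.637804) = 0.112431.
d = 0.609716 + 0.112431 = 0.722147.

0.722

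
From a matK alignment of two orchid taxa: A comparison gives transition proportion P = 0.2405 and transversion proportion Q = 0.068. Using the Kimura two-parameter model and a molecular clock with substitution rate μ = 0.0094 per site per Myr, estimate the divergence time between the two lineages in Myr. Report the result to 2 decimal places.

Under the Kimura two-parameter model, d = −½ ln(1 − 2P − Q) − ¼ ln(1 − 2Q).
1 − 2P − Q = 0.451, giving −½ ln(0.451) = 0.398144.
1 − 2Q = 0.864, giving −¼ ln(0.864) = 0.036546.
d = 0.398144 + 0.036546 = 0.434690.
Under a molecular clock d = 2μt, so t = d/(2μ) = 0.434690 / (2 × 0.0094) = 23.12 Myr.

23.12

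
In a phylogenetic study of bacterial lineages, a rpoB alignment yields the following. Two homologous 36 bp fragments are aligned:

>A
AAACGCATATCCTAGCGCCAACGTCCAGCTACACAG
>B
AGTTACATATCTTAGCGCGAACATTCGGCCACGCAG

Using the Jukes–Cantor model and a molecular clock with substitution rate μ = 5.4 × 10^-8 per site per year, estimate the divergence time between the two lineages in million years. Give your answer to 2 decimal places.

3.63

The sequences differ at 11 of 36 sites, so p = 11/36 ≈ 0.305556.
d = −(3/4) ln(1 − 4p/3) = −0.75 ln(1 − 0.407408) = −0.75 ln(0.592592)
  = −0.75 × (-0.523249) = 0.392437 substitutions/site.
Under a molecular clock d = 2μt, so t = d/(2μ) = 0.392437 / (2 × 5.4 × 10^-8) = 3.63 million years.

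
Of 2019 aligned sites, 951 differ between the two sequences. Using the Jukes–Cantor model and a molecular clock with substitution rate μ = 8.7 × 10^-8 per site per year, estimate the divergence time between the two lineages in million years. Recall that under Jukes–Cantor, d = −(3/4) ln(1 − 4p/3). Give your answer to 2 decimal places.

p = 951/2019 ≈ 0.471025.
d = −(3/4) ln(1 − 4p/3) = −0.75 ln(1 − 0.628033) = −0.75 ln(0.371967)
  = −0.75 × (-0.988950) = 0.741713 substitutions/site.
Under a molecular clock d = 2μt, so t = d/(2μ) = 0.741713 / (2 × 8.7 × 10^-8) = 4.26 million years.

4.26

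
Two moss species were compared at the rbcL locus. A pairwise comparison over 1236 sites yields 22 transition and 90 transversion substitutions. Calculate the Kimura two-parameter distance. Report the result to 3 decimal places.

0.097

P = 22/1236 ≈ 0.017799 and Q = 90/1236 ≈ 0.072816.
Under the Kimura two-parameter model, d = −½ ln(1 − 2P − Q) − ¼ ln(1 − 2Q).
1 − 2P − Q = 0.891586, giving −½ ln(0.891586) = 0.057377.
1 − 2Q = 0.854368, giving −¼ ln(0.854368) = 0.039348.
d = 0.057377 + 0.039348 = 0.096725.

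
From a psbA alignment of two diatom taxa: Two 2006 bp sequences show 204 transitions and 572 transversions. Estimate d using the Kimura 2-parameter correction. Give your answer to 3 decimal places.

P = 204/2006 ≈ 0.101695 and Q = 572/2006 ≈ 0.285145.
Under the Kimura two-parameter model, d = −½ ln(1 − 2P − Q) − ¼ ln(1 − 2Q).
1 − 2P − Q = 0.511465, giving −½ ln(0.511465) = 0.335238.
1 − 2Q = 0.42971, giving −¼ ln(0.42971) = 0.211161.
d = 0.335238 + 0.211161 = 0.546399.

0.546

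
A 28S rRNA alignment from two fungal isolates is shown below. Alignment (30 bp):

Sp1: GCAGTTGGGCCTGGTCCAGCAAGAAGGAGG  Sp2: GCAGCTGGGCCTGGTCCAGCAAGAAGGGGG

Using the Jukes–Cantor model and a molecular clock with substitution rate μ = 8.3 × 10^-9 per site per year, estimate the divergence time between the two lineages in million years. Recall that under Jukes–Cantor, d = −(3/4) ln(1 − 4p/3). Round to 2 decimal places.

The sequences differ at 2 of 30 sites (5, 28), so p = 2/30 ≈ 0.066667.
d = −(3/4) ln(1 − 4p/3) = −0.75 ln(1 − 0.088889) = −0.75 ln(0.911111)
  = −0.75 × (-0.093091) = 0.069818 substitutions/site.
Under a molecular clock d = 2μt, so t = d/(2μ) = 0.069818 / (2 × 8.3 × 10^-9) = 4.21 million years.

4.21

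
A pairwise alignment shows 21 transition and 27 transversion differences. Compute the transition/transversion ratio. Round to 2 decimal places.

0.78

R = 21/27 = 0.777777… ≈ 0.78 (to 2 d.p.).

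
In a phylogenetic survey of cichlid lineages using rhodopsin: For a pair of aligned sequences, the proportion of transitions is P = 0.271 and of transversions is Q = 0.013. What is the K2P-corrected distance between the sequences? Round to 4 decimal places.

0.4114

Under the Kimura two-parameter model, d = −½ ln(1 − 2P − Q) − ¼ ln(1 − 2Q).
1 − 2P − Q = 0.445, giving −½ ln(0.445) = 0.404840.
1 − 2Q = 0.974, giving −¼ ln(0.974) = 0.006586.
d = 0.404840 + 0.006586 = 0.411426.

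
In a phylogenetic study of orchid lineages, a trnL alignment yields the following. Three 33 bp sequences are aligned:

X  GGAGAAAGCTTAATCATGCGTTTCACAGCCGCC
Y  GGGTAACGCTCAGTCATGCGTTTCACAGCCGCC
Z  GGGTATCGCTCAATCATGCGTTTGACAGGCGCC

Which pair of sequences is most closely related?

Y and Z

X–Y: 5/33 differ, p = 0.152, d = 0.169.
X–Z: 7/33 differ, p = 0.212, d = 0.249.
Y–Z: 4/33 differ, p = 0.121, d = 0.132.
The smallest distance is between Y and Z.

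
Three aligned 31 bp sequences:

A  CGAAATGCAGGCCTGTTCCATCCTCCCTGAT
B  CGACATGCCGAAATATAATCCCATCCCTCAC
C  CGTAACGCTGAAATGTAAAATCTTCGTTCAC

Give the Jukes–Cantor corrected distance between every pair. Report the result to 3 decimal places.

d(A,B) = 0.691, d(A,C) = 0.691, d(B,C) = 0.481

A–B: 14/31 sites differ → p ≈ 0.451613, d = −0.75 ln(1 − 0.602151) = 0.691262 ≈ 0.691.
A–C: 14/31 sites differ → p ≈ 0.451613, d = −0.75 ln(1 − 0.602151) = 0.691262 ≈ 0.691.
B–C: 11/31 sites differ → p ≈ 0.354839, d = −0.75 ln(1 − 0.473119) = 0.480585 ≈ 0.481.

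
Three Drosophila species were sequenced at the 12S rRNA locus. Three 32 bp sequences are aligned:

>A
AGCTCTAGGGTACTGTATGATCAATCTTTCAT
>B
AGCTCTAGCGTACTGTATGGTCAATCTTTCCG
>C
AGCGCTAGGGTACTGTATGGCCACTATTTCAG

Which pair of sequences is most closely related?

A and B

A–B: 4/32 differ, p = 0.125, d = 0.137.
A–C: 6/32 differ, p = 0.188, d = 0.216.
B–C: 6/32 differ, p = 0.188, d = 0.216.
The smallest distance is between A and B.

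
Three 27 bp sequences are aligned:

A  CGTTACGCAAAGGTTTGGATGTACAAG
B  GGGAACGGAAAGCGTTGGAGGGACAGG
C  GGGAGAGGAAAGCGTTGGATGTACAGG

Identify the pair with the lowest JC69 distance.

A–B: 9/27 differ, p = 0.333, d = 0.441.
A–C: 9/27 differ, p = 0.333, d = 0.441.
B–C: 4/27 differ, p = 0.148, d = 0.165.
The smallest distance is between B and C.

B and C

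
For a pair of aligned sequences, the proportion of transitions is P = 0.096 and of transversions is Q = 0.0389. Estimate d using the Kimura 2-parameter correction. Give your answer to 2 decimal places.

Under the Kimura two-parameter model, d = −½ ln(1 − 2P − Q) − ¼ ln(1 − 2Q).
1 − 2P − Q = 0.7691, giving −½ ln(0.7691) = 0.131267.
1 − 2Q = 0.9222, giving −¼ ln(0.9222) = 0.020248.
d = 0.131267 + 0.020248 = 0.151515.

0.15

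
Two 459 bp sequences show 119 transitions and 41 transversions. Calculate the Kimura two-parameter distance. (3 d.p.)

P = 119/459 ≈ 0.259259 and Q = 41/459 ≈ 0.089325.
Under the Kimura two-parameter model, d = −½ ln(1 − 2P − Q) − ¼ ln(1 − 2Q).
1 − 2P − Q = 0.392157, giving −½ ln(0.392157) = 0.468047.
1 − 2Q = 0.82135, giving −¼ ln(0.82135) = 0.049201.
d = 0.468047 + 0.049201 = 0.517248.

0.517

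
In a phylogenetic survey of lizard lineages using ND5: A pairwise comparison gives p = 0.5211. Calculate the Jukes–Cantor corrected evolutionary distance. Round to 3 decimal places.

d = −(3/4) ln(1 − 4p/3) = −0.75 ln(1 − 0.6948) = −0.75 ln(0.3052)
  = −0.75 × (-1.186788) = 0.890091 substitutions/site.

0.890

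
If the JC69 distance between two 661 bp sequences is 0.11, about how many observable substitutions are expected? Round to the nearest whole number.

Invert JC69: p = (3/4)(1 − e^(−4d/3)) = 0.75 × (1 − e^(-0.146667)) = 0.75 × (1 − 0.863582) = 0.102314.
Expected differing sites = pL ≈ 0.102314 × 661 = 67.629554 ≈ 68.

68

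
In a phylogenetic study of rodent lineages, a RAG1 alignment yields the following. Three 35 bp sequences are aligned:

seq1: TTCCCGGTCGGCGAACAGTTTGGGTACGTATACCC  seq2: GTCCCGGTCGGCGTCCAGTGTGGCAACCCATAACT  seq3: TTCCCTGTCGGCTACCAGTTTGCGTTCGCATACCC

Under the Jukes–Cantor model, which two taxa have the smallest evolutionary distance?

seq1–seq2: 10/35 differ, p = 0.286, d = 0.360.
seq1–seq3: 6/35 differ, p = 0.171, d = 0.195.
seq2–seq3: 12/35 differ, p = 0.343, d = 0.458.
The smallest distance is between seq1 and seq3.

seq1 and seq3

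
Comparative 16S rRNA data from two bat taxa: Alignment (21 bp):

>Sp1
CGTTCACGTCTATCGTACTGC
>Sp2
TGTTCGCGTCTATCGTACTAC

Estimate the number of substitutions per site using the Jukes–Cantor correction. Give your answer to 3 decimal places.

0.158

The sequences differ at 3 of 21 sites (1, 6, 20), so p = 3/21 ≈ 0.142857.
d = −(3/4) ln(1 − 4p/3) = −0.75 ln(1 − 0.190476) = −0.75 ln(0.809524)
  = −0.75 × (-0.211309) = 0.158482 substitutions/site.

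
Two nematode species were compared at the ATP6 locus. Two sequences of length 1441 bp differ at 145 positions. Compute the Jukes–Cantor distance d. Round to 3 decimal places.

0.108

p = 145/1441 ≈ 0.100625.
d = −(3/4) ln(1 − 4p/3) = −0.75 ln(1 − 0.134167) = −0.75 ln(0.865833)
  = −0.75 × (-0.144063) = 0.108047 substitutions/site.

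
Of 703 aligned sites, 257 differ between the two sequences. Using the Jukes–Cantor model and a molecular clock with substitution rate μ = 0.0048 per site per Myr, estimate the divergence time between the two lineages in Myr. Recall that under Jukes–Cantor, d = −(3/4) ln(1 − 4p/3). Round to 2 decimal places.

52.21

p = 257/703 ≈ 0.365576.
d = −(3/4) ln(1 − 4p/3) = −0.75 ln(1 − 0.487435) = −0.75 ln(0.512565)
  = −0.75 × (-0.668328) = 0.501246 substitutions/site.
Under a molecular clock d = 2μt, so t = d/(2μ) = 0.501246 / (2 × 0.0048) = 52.21 Myr.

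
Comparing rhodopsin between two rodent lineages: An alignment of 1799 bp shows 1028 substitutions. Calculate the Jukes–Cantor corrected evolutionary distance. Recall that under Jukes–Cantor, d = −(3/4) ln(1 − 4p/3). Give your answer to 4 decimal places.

1.0763

p = 1028/1799 ≈ 0.571429.
d = −(3/4) ln(1 − 4p/3) = −0.75 ln(1 − 0.761905) = −0.75 ln(0.238095)
  = −0.75 × (-1.435086) = 1.076315 substitutions/site.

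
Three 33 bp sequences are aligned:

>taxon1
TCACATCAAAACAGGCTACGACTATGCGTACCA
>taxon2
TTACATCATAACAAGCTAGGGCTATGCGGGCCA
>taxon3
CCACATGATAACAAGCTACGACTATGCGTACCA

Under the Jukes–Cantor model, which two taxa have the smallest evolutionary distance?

taxon1 and taxon3

taxon1–taxon2: 7/33 differ, p = 0.212, d = 0.249.
taxon1–taxon3: 4/33 differ, p = 0.121, d = 0.132.
taxon2–taxon3: 7/33 differ, p = 0.212, d = 0.249.
The smallest distance is between taxon1 and taxon3.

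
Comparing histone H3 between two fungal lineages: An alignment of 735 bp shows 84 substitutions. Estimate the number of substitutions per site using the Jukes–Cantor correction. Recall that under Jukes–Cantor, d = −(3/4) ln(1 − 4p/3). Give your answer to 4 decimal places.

0.1240

p = 84/735 ≈ 0.114286.
d = −(3/4) ln(1 − 4p/3) = −0.75 ln(1 − 0.152381) = −0.75 ln(0.847619)
  = −0.75 × (-0.165324) = 0.123993 substitutions/site.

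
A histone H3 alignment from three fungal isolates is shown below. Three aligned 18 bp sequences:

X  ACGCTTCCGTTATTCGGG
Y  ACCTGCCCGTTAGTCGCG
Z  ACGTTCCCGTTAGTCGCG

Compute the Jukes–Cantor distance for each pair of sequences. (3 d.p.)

X–Y: 6/18 sites differ → p ≈ 0.333333, d = −0.75 ln(1 − 0.444444) = 0.440839 ≈ 0.441.
X–Z: 4/18 sites differ → p ≈ 0.222222, d = −0.75 ln(1 − 0.296296) = 0.263548 ≈ 0.264.
Y–Z: 2/18 sites differ → p ≈ 0.111111, d = −0.75 ln(1 − 0.148148) = 0.120257 ≈ 0.120.

d(X,Y) = 0.441, d(X,Z) = 0.264, d(Y,Z) = 0.120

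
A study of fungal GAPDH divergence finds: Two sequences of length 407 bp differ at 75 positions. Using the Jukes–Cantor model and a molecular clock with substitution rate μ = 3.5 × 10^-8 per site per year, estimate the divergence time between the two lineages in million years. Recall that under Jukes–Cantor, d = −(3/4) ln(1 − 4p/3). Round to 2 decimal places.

3.02

p = 75/407 ≈ 0.184275.
d = −(3/4) ln(1 − 4p/3) = −0.75 ln(1 − 0.2457) = −0.75 ln(0.7543)
  = −0.75 × (-0.281965) = 0.211474 substitutions/site.
Under a molecular clock d = 2μt, so t = d/(2μ) = 0.211474 / (2 × 3.5 × 10^-8) = 3.02 million years.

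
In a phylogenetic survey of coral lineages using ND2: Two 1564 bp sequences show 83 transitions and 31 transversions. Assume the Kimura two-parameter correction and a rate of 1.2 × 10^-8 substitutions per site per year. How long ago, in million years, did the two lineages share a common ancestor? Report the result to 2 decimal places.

P = 83/1564 ≈ 0.053069 and Q = 31/1564 ≈ 0.019821.
Under the Kimura two-parameter model, d = −½ ln(1 − 2P − Q) − ¼ ln(1 − 2Q).
1 − 2P − Q = 0.874041, giving −½ ln(0.874041) = 0.067314.
1 − 2Q = 0.960358, giving −¼ ln(0.960358) = 0.010112.
d = 0.067314 + 0.010112 = 0.077426.
Under a molecular clock d = 2μt, so t = d/(2μ) = 0.077426 / (2 × 1.2 × 10^-8) = 3.23 million years.

3.23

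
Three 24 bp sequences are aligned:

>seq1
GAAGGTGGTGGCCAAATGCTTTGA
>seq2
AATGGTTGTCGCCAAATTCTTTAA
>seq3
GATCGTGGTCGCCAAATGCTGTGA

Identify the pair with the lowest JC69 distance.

seq1 and seq3

seq1–seq2: 6/24 differ, p = 0.250, d = 0.304.
seq1–seq3: 4/24 differ, p = 0.167, d = 0.188.
seq2–seq3: 6/24 differ, p = 0.250, d = 0.304.
The smallest distance is between seq1 and seq3.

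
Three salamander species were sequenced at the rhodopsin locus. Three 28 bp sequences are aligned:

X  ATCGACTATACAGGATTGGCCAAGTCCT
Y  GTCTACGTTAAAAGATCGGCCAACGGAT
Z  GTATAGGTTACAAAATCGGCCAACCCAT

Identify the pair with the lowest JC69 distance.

X–Y: 11/28 differ, p = 0.393, d = 0.556.
X–Z: 12/28 differ, p = 0.429, d = 0.635.
Y–Z: 6/28 differ, p = 0.214, d = 0.252.
The smallest distance is between Y and Z.

Y and Z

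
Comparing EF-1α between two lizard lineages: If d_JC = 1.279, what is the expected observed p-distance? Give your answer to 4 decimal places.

0.6137

p = (3/4)(1 − e^(−4d/3)) = 0.75 × (1 − e^(-1.705333)) = 0.75 × (1 − 0.181712) = 0.613716.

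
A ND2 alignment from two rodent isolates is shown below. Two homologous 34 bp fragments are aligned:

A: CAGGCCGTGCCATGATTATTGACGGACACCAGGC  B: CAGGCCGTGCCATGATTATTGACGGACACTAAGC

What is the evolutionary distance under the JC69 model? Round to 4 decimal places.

0.0613

The sequences differ at 2 of 34 sites (30, 32), so p = 2/34 ≈ 0.058824.
d = −(3/4) ln(1 − 4p/3) = −0.75 ln(1 − 0.078432) = −0.75 ln(0.921568)
  = −0.75 × (-0.081679) = 0.061259 substitutions/site.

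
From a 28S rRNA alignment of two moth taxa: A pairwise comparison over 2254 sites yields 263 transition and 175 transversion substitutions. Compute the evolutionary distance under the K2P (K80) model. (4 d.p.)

0.2284

P = 263/2254 ≈ 0.116681 and Q = 175/2254 ≈ 0.07764.
Under the Kimura two-parameter model, d = −½ ln(1 − 2P − Q) − ¼ ln(1 − 2Q).
1 − 2P − Q = 0.688998, giving −½ ln(0.688998) = 0.186258.
1 − 2Q = 0.84472, giving −¼ ln(0.84472) = 0.042188.
d = 0.186258 + 0.042188 = 0.228446.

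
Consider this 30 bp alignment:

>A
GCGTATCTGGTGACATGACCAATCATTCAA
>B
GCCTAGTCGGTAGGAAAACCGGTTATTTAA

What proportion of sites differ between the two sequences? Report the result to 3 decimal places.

The sequences differ at 13 of 30 positions.
p = 13/30 = 0.433333… ≈ 0.433 (to 3 d.p.).

0.433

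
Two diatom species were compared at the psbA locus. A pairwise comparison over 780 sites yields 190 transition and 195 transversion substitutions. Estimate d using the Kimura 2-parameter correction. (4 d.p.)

0.8414

P = 190/780 ≈ 0.24359 and Q = 195/780 = 0.25.
Under the Kimura two-parameter model, d = −½ ln(1 − 2P − Q) − ¼ ln(1 − 2Q).
1 − 2P − Q = 0.26282, giving −½ ln(0.26282) = 0.668143.
1 − 2Q = 0.5, giving −¼ ln(0.5) = 0.173287.
d = 0.668143 + 0.173287 = 0.841430.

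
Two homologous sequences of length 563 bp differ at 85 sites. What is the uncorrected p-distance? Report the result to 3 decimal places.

0.151

p = 85/563 = 0.150976… ≈ 0.151 (to 3 d.p.).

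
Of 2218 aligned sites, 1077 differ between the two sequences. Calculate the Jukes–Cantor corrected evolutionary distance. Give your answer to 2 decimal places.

0.78

p = 1077/2218 ≈ 0.485573.
d = −(3/4) ln(1 − 4p/3) = −0.75 ln(1 − 0.647431) = −0.75 ln(0.352569)
  = −0.75 × (-1.042509) = 0.781882 substitutions/site.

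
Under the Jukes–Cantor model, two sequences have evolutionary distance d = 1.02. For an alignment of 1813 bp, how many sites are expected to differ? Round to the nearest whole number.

Invert JC69: p = (3/4)(1 − e^(−4d/3)) = 0.75 × (1 − e^(-1.36)) = 0.75 × (1 − 0.256661) = 0.557504.
Expected differing sites = pL ≈ 0.557504 × 1813 = 1010.754752 ≈ 1011.

1011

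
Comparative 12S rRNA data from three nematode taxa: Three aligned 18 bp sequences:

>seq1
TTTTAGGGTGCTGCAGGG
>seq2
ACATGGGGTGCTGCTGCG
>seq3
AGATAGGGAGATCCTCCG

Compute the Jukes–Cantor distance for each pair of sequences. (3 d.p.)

d(seq1,seq2) = 0.441, d(seq1,seq3) = 0.824, d(seq2,seq3) = 0.441

seq1–seq2: 6/18 sites differ → p ≈ 0.333333, d = −0.75 ln(1 − 0.444444) = 0.440839 ≈ 0.441.
seq1–seq3: 9/18 sites differ → p = 0.5, d = −0.75 ln(1 − 0.666667) = 0.823960 ≈ 0.824.
seq2–seq3: 6/18 sites differ → p ≈ 0.333333, d = −0.75 ln(1 − 0.444444) = 0.440839 ≈ 0.441.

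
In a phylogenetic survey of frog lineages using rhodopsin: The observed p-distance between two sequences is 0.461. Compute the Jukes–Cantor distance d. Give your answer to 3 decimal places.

0.715

d = −(3/4) ln(1 − 4p/3) = −0.75 ln(1 − 0.614667) = −0.75 ln(0.385333)
  = −0.75 × (-0.953647) = 0.715235 substitutions/site.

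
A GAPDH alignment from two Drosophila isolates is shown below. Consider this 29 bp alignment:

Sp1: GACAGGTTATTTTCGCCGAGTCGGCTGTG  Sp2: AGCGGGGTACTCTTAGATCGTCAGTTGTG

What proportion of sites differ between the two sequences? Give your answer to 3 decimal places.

The sequences differ at 14 of 29 positions.
p = 14/29 = 0.482758… ≈ 0.483 (to 3 d.p.).

0.483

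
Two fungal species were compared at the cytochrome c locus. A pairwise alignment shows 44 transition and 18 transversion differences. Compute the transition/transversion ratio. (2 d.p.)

R = 44/18 = 2.444444… ≈ 2.44 (to 2 d.p.).

2.44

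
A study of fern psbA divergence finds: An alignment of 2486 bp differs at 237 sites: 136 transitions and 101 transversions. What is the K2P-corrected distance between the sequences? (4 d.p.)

0.1025

P = 136/2486 ≈ 0.054706 and Q = 101/2486 ≈ 0.040628.
Under the Kimura two-parameter model, d = −½ ln(1 − 2P − Q) − ¼ ln(1 − 2Q).
1 − 2P − Q = 0.84996, giving −½ ln(0.84996) = 0.081283.
1 − 2Q = 0.918744, giving −¼ ln(0.918744) = 0.021187.
d = 0.081283 + 0.021187 = 0.102470.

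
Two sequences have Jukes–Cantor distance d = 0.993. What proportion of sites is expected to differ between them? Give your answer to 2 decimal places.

0.55

p = (3/4)(1 − e^(−4d/3)) = 0.75 × (1 − e^(-1.324)) = 0.75 × (1 − 0.266069) = 0.550448.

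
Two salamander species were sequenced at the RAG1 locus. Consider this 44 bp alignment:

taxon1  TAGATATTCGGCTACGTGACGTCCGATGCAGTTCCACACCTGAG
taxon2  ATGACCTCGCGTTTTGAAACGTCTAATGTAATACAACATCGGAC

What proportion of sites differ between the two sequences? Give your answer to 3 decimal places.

The sequences differ at 21 of 44 positions.
p = 21/44 = 0.477272… ≈ 0.477 (to 3 d.p.).

0.477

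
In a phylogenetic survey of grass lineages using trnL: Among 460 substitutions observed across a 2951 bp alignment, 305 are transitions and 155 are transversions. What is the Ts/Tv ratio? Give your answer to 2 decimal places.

R = 305/155 = 1.967741… ≈ 1.97 (to 2 d.p.).

1.97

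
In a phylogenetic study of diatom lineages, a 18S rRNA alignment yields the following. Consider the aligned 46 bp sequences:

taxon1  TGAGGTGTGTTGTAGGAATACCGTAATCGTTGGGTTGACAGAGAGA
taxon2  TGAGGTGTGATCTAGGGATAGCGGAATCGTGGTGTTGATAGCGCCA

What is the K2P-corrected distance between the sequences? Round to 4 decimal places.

0.2902

Of 46 sites, 2 differences are transitions and 9 are transversions, so P = 2/46 ≈ 0.043478 and Q = 9/46 ≈ 0.195652.
Under the Kimura two-parameter model, d = −½ ln(1 − 2P − Q) − ¼ ln(1 − 2Q).
1 − 2P − Q = 0.717392, giving −½ ln(0.717392) = 0.166066.
1 − 2Q = 0.608696, giving −¼ ln(0.608696) = 0.124109.
d = 0.166066 + 0.124109 = 0.290175.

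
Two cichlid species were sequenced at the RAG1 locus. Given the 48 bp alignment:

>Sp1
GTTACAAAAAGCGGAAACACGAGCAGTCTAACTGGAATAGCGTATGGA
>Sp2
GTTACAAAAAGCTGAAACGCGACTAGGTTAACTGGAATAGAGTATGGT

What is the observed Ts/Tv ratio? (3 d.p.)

0.600

Transitions are A↔G and C↔T; transversions are all other mismatches.
Transitions: 3. Transversions: 5.
R = 3/5 = 0.600.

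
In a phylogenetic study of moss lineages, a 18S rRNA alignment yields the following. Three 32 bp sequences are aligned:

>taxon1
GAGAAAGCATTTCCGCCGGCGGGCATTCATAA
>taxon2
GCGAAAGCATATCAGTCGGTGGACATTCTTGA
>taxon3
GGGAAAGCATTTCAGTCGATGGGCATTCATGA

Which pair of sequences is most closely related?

taxon2 and taxon3

taxon1–taxon2: 8/32 differ, p = 0.250, d = 0.304.
taxon1–taxon3: 6/32 differ, p = 0.188, d = 0.216.
taxon2–taxon3: 5/32 differ, p = 0.156, d = 0.175.
The smallest distance is between taxon2 and taxon3.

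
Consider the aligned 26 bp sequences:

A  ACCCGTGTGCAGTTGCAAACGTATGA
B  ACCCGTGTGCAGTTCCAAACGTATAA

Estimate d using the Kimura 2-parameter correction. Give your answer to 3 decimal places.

0.081

Of 26 sites, 1 differences are transitions and 1 are transversions, so P = 1/26 ≈ 0.038462 and Q = 1/26 ≈ 0.038462.
Under the Kimura two-parameter model, d = −½ ln(1 − 2P − Q) − ¼ ln(1 − 2Q).
1 − 2P − Q = 0.884614, giving −½ ln(0.884614) = 0.061302.
1 − 2Q = 0.923076, giving −¼ ln(0.923076) = 0.020011.
d = 0.061302 + 0.020011 = 0.081313.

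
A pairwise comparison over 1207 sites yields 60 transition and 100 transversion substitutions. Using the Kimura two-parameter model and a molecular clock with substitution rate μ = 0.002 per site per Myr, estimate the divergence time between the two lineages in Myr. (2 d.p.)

P = 60/1207 ≈ 0.04971 and Q = 100/1207 ≈ 0.08285.
Under the Kimura two-parameter model, d = −½ ln(1 − 2P − Q) − ¼ ln(1 − 2Q).
1 − 2P − Q = 0.81773, giving −½ ln(0.81773) = 0.100612.
1 − 2Q = 0.8343, giving −¼ ln(0.8343) = 0.045291.
d = 0.100612 + 0.045291 = 0.145903.
Under a molecular clock d = 2μt, so t = d/(2μ) = 0.145903 / (2 × 0.002) = 36.48 Myr.

36.48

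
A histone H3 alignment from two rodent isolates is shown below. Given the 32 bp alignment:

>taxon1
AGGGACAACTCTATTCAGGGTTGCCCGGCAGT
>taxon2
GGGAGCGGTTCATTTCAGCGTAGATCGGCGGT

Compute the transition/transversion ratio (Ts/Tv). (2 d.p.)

Transitions are A↔G and C↔T; transversions are all other mismatches.
Transitions: 8. Transversions: 5.
R = 8/5 = 1.60.

1.60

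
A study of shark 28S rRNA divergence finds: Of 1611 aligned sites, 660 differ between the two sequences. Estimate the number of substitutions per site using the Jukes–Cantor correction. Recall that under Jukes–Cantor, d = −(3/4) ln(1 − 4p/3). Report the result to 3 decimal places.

0.593

p = 660/1611 ≈ 0.409683.
d = −(3/4) ln(1 − 4p/3) = −0.75 ln(1 − 0.546244) = −0.75 ln(0.453756)
  = −0.75 × (-0.790196) = 0.592647 substitutions/site.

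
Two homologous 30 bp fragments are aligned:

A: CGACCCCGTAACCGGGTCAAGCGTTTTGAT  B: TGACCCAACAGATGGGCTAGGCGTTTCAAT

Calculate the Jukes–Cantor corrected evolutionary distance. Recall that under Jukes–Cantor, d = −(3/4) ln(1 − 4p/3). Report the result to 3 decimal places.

0.572

The sequences differ at 12 of 30 sites, so p = 12/30 = 0.4.
d = −(3/4) ln(1 − 4p/3) = −0.75 ln(1 − 0.533333) = −0.75 ln(0.466667)
  = −0.75 × (-0.762139) = 0.571604 substitutions/site.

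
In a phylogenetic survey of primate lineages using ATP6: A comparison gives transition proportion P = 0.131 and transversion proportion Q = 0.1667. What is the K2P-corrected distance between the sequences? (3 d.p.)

0.381

Under the Kimura two-parameter model, d = −½ ln(1 − 2P − Q) − ¼ ln(1 − 2Q).
1 − 2P − Q = 0.5713, giving −½ ln(0.5713) = 0.279920.
1 − 2Q = 0.6666, giving −¼ ln(0.6666) = 0.101391.
d = 0.279920 + 0.101391 = 0.381311.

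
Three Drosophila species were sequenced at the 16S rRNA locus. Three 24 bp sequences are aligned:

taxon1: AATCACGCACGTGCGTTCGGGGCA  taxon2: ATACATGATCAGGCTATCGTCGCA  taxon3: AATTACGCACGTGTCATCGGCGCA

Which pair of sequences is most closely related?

taxon1–taxon2: 11/24 differ, p = 0.458, d = 0.708.
taxon1–taxon3: 5/24 differ, p = 0.208, d = 0.244.
taxon2–taxon3: 11/24 differ, p = 0.458, d = 0.708.
The smallest distance is between taxon1 and taxon3.

taxon1 and taxon3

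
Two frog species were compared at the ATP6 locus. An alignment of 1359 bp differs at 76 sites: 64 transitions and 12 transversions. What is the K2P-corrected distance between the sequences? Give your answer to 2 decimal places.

0.06

P = 64/1359 ≈ 0.047093 and Q = 12/1359 ≈ 0.00883.
Under the Kimura two-parameter model, d = −½ ln(1 − 2P − Q) − ¼ ln(1 − 2Q).
1 − 2P − Q = 0.896984, giving −½ ln(0.896984) = 0.054359.
1 − 2Q = 0.98234, giving −¼ ln(0.98234) = 0.004454.
d = 0.054359 + 0.004454 = 0.058813.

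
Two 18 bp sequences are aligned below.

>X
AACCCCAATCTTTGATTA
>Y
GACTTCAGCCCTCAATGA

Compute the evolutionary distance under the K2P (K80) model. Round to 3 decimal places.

1.475

Of 18 sites, 8 differences are transitions and 1 are transversions, so P = 8/18 ≈ 0.444444 and Q = 1/18 ≈ 0.055556.
Under the Kimura two-parameter model, d = −½ ln(1 − 2P − Q) − ¼ ln(1 − 2Q).
1 − 2P − Q = 0.055556, giving −½ ln(0.055556) = 1.445182.
1 − 2Q = 0.888888, giving −¼ ln(0.888888) = 0.029446.
d = 1.445182 + 0.029446 = 1.474628.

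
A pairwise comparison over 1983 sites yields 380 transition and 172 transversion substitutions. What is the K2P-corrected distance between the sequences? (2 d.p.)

P = 380/1983 ≈ 0.191629 and Q = 172/1983 ≈ 0.086737.
Under the Kimura two-parameter model, d = −½ ln(1 − 2P − Q) − ¼ ln(1 − 2Q).
1 − 2P − Q = 0.530005, giving −½ ln(0.530005) = 0.317434.
1 − 2Q = 0.826526, giving −¼ ln(0.826526) = 0.047631.
d = 0.317434 + 0.047631 = 0.365065.

0.37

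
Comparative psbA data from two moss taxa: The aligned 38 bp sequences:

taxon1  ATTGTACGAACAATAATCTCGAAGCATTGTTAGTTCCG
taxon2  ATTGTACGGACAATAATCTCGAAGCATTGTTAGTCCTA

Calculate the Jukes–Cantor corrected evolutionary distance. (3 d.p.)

0.113

The sequences differ at 4 of 38 sites (9, 35, 37, 38), so p = 4/38 ≈ 0.105263.
d = −(3/4) ln(1 − 4p/3) = −0.75 ln(1 − 0.140351) = −0.75 ln(0.859649)
  = −0.75 × (-0.151231) = 0.113423 substitutions/site.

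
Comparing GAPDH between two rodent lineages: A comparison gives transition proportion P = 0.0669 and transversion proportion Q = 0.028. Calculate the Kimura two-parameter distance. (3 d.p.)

0.103

Under the Kimura two-parameter model, d = −½ ln(1 − 2P − Q) − ¼ ln(1 − 2Q).
1 − 2P − Q = 0.8382, giving −½ ln(0.8382) = 0.088249.
1 − 2Q = 0.944, giving −¼ ln(0.944) = 0.014407.
d = 0.088249 + 0.014407 = 0.102656.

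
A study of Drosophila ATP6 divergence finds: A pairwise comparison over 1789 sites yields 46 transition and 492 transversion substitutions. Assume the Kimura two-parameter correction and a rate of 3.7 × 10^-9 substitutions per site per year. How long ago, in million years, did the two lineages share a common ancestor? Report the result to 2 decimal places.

53.68

P = 46/1789 ≈ 0.025713 and Q = 492/1789 ≈ 0.275014.
Under the Kimura two-parameter model, d = −½ ln(1 − 2P − Q) − ¼ ln(1 − 2Q).
1 − 2P − Q = 0.67356, giving −½ ln(0.67356) = 0.197589.
1 − 2Q = 0.449972, giving −¼ ln(0.449972) = 0.199642.
d = 0.197589 + 0.199642 = 0.397231.
Under a molecular clock d = 2μt, so t = d/(2μ) = 0.397231 / (2 × 3.7 × 10^-9) = 53.68 million years.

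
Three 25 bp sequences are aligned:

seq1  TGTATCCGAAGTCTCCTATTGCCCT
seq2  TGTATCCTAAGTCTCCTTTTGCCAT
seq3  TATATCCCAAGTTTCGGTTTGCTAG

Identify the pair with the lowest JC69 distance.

seq1 and seq2

seq1–seq2: 3/25 differ, p = 0.120, d = 0.131.
seq1–seq3: 9/25 differ, p = 0.360, d = 0.490.
seq2–seq3: 7/25 differ, p = 0.280, d = 0.351.
The smallest distance is between seq1 and seq2.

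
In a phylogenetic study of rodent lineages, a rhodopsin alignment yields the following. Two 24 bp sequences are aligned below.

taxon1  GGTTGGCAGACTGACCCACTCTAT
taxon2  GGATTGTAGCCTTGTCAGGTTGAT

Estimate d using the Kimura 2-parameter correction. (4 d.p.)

Of 24 sites, 5 differences are transitions and 7 are transversions, so P = 5/24 ≈ 0.208333 and Q = 7/24 ≈ 0.291667.
Under the Kimura two-parameter model, d = −½ ln(1 − 2P − Q) − ¼ ln(1 − 2Q).
1 − 2P − Q = 0.291667, giving −½ ln(0.291667) = 0.616071.
1 − 2Q = 0.416666, giving −¼ ln(0.416666) = 0.218868.
d = 0.616071 + 0.218868 = 0.834939.

0.8349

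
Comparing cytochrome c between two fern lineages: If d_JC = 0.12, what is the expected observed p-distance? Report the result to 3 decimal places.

p = (3/4)(1 − e^(−4d/3)) = 0.75 × (1 − e^(-0.16)) = 0.75 × (1 − 0.852144) = 0.110892.

0.111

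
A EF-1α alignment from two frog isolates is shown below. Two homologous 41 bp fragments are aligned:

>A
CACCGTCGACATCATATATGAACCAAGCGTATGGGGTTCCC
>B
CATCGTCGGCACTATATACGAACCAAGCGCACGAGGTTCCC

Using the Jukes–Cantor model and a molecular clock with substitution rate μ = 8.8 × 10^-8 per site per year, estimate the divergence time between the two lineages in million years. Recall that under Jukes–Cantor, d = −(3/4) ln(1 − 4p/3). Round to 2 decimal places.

The sequences differ at 8 of 41 sites (3, 9, 12, 13, 19, 30, 32, 34), so p = 8/41 ≈ 0.195122.
d = −(3/4) ln(1 − 4p/3) = −0.75 ln(1 − 0.260163) = −0.75 ln(0.739837)
  = −0.75 × (-0.301325) = 0.225994 substitutions/site.
Under a molecular clock d = 2μt, so t = d/(2μ) = 0.225994 / (2 × 8.8 × 10^-8) = 1.28 million years.

1.28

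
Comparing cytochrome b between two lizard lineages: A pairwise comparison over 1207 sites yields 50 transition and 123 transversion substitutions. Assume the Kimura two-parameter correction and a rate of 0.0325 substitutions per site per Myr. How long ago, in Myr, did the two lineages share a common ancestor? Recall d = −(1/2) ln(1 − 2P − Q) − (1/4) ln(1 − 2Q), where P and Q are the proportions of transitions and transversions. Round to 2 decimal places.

2.45

P = 50/1207 ≈ 0.041425 and Q = 123/1207 ≈ 0.101906.
Under the Kimura two-parameter model, d = −½ ln(1 − 2P − Q) − ¼ ln(1 − 2Q).
1 − 2P − Q = 0.815244, giving −½ ln(0.815244) = 0.102134.
1 − 2Q = 0.796188, giving −¼ ln(0.796188) = 0.056980.
d = 0.102134 + 0.056980 = 0.159114.
Under a molecular clock d = 2μt, so t = d/(2μ) = 0.159114 / (2 × 0.0325) = 2.45 Myr.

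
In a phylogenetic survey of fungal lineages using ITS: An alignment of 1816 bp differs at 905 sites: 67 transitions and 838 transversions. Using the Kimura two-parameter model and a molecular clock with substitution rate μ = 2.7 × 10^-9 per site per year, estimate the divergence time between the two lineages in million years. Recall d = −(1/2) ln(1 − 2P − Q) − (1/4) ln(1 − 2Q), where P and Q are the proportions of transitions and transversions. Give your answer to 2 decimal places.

189.59

P = 67/1816 ≈ 0.036894 and Q = 838/1816 ≈ 0.461454.
Under the Kimura two-parameter model, d = −½ ln(1 − 2P − Q) − ¼ ln(1 − 2Q).
1 − 2P − Q = 0.464758, giving −½ ln(0.464758) = 0.383119.
1 − 2Q = 0.077092, giving −¼ ln(0.077092) = 0.640689.
d = 0.383119 + 0.640689 = 1.023808.
Under a molecular clock d = 2μt, so t = d/(2μ) = 1.023808 / (2 × 2.7 × 10^-9) = 189.59 million years.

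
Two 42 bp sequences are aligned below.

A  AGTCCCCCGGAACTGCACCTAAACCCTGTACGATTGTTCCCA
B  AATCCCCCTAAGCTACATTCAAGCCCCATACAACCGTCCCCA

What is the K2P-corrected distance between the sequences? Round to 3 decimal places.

Of 42 sites, 14 differences are transitions and 1 are transversions, so P = 14/42 ≈ 0.333333 and Q = 1/42 ≈ 0.02381.
Under the Kimura two-parameter model, d = −½ ln(1 − 2P − Q) − ¼ ln(1 − 2Q).
1 − 2P − Q = 0.309524, giving −½ ln(0.309524) = 0.586360.
1 − 2Q = 0.95238, giving −¼ ln(0.95238) = 0.012198.
d = 0.586360 + 0.012198 = 0.598558.

0.599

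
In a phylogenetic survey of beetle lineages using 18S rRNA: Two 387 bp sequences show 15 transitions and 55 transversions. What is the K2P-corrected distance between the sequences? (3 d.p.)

0.208

P = 15/387 ≈ 0.03876 and Q = 55/387 ≈ 0.142119.
Under the Kimura two-parameter model, d = −½ ln(1 − 2P − Q) − ¼ ln(1 − 2Q).
1 − 2P − Q = 0.780361, giving −½ ln(0.780361) = 0.123999.
1 − 2Q = 0.715762, giving −¼ ln(0.715762) = 0.083602.
d = 0.123999 + 0.083602 = 0.207601.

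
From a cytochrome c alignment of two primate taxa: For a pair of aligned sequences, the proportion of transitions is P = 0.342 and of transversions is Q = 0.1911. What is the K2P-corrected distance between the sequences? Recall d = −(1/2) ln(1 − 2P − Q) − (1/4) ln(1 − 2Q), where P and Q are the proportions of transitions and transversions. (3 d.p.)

1.161

Under the Kimura two-parameter model, d = −½ ln(1 − 2P − Q) − ¼ ln(1 − 2Q).
1 − 2P − Q = 0.1249, giving −½ ln(0.1249) = 1.040121.
1 − 2Q = 0.6178, giving −¼ ln(0.6178) = 0.120398.
d = 1.040121 + 0.120398 = 1.160519.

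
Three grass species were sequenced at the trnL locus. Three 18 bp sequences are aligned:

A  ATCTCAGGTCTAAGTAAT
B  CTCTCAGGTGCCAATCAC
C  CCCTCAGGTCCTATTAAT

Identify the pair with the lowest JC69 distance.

A–B: 7/18 differ, p = 0.389, d = 0.548.
A–C: 5/18 differ, p = 0.278, d = 0.347.
B–C: 6/18 differ, p = 0.333, d = 0.441.
The smallest distance is between A and C.

A and C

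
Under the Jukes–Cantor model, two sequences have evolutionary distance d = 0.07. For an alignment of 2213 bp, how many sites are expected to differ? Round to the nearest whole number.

148

Invert JC69: p = (3/4)(1 − e^(−4d/3)) = 0.75 × (1 − e^(-0.093333)) = 0.75 × (1 − 0.910890) = 0.066833.
Expected differing sites = pL ≈ 0.066833 × 2213 = 147.901429 ≈ 148.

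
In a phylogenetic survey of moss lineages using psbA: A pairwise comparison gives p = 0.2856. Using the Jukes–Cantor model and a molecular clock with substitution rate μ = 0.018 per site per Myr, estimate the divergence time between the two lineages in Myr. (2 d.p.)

9.99

d = −(3/4) ln(1 − 4p/3) = −0.75 ln(1 − 0.3808) = −0.75 ln(0.6192)
  = −0.75 × (-0.479327) = 0.359495 substitutions/site.
Under a molecular clock d = 2μt, so t = d/(2μ) = 0.359495 / (2 × 0.018) = 9.99 Myr.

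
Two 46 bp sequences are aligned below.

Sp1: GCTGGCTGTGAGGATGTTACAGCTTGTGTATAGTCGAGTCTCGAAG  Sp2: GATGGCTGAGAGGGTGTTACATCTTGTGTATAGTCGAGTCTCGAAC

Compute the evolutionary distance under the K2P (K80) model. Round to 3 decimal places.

0.118

Of 46 sites, 1 differences are transitions and 4 are transversions, so P = 1/46 ≈ 0.021739 and Q = 4/46 ≈ 0.086957.
Under the Kimura two-parameter model, d = −½ ln(1 − 2P − Q) − ¼ ln(1 − 2Q).
1 − 2P − Q = 0.869565, giving −½ ln(0.869565) = 0.069881.
1 − 2Q = 0.826086, giving −¼ ln(0.826086) = 0.047764.
d = 0.069881 + 0.047764 = 0.117645.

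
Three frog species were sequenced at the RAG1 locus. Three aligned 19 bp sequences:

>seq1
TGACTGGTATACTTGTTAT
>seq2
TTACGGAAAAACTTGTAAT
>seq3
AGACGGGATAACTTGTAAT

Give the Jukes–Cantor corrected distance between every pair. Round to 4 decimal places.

d(seq1,seq2) = 0.4099, d(seq1,seq3) = 0.4099, d(seq2,seq3) = 0.2471

seq1–seq2: 6/19 sites differ → p ≈ 0.315789, d = −0.75 ln(1 − 0.421052) = 0.409907 ≈ 0.4099.
seq1–seq3: 6/19 sites differ → p ≈ 0.315789, d = −0.75 ln(1 − 0.421052) = 0.409907 ≈ 0.4099.
seq2–seq3: 4/19 sites differ → p ≈ 0.210526, d = −0.75 ln(1 − 0.280701) = 0.247109 ≈ 0.2471.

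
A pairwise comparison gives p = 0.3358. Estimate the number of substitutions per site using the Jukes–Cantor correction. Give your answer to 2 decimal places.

0.45

d = −(3/4) ln(1 − 4p/3) = −0.75 ln(1 − 0.447733) = −0.75 ln(0.552267)
  = −0.75 × (-0.593724) = 0.445293 substitutions/site.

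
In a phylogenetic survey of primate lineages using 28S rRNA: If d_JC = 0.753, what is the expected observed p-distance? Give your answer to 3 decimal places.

0.475

p = (3/4)(1 − e^(−4d/3)) = 0.75 × (1 − e^(-1.004)) = 0.75 × (1 − 0.366411) = 0.475192.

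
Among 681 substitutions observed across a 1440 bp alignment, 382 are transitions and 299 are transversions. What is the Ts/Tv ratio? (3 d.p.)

R = 382/299 = 1.277591… ≈ 1.278 (to 3 d.p.).

1.278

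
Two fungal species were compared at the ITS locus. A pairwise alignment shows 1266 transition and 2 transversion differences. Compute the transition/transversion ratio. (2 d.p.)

633.00

R = 1266/2 = 633.00.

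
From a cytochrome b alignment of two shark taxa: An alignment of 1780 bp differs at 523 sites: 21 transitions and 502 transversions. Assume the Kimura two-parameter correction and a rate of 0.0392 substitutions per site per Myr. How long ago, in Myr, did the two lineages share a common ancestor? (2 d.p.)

P = 21/1780 ≈ 0.011798 and Q = 502/1780 ≈ 0.282022.
Under the Kimura two-parameter model, d = −½ ln(1 − 2P − Q) − ¼ ln(1 − 2Q).
1 − 2P − Q = 0.694382, giving −½ ln(0.694382) = 0.182367.
1 − 2Q = 0.435956, giving −¼ ln(0.435956) = 0.207553.
d = 0.182367 + 0.207553 = 0.389920.
Under a molecular clock d = 2μt, so t = d/(2μ) = 0.389920 / (2 × 0.0392) = 4.97 Myr.

4.97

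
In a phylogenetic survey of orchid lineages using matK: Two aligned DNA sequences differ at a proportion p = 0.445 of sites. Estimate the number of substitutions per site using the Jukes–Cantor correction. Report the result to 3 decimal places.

d = −(3/4) ln(1 − 4p/3) = −0.75 ln(1 − 0.593333) = −0.75 ln(0.406667)
  = −0.75 × (-0.899761) = 0.674821 substitutions/site.

0.675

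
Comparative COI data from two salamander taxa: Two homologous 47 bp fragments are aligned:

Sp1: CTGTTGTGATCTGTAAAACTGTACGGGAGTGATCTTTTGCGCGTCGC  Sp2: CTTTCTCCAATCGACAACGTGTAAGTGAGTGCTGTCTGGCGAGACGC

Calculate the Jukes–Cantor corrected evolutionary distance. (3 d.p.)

0.628

The sequences differ at 20 of 47 sites, so p = 20/47 ≈ 0.425532.
d = −(3/4) ln(1 − 4p/3) = −0.75 ln(1 − 0.567376) = −0.75 ln(0.432624)
  = −0.75 × (-0.837886) = 0.628415 substitutions/site.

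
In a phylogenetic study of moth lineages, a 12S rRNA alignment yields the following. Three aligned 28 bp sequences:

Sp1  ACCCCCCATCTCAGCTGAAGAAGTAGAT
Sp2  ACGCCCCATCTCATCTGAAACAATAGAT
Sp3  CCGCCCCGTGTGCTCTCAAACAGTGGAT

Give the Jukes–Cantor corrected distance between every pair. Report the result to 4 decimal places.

d(Sp1,Sp2) = 0.2040, d(Sp1,Sp3) = 0.5565, d(Sp2,Sp3) = 0.3597

Sp1–Sp2: 5/28 sites differ → p ≈ 0.178571, d = −0.75 ln(1 − 0.238095) = 0.203950 ≈ 0.2040.
Sp1–Sp3: 11/28 sites differ → p ≈ 0.392857, d = −0.75 ln(1 − 0.523809) = 0.556452 ≈ 0.5565.
Sp2–Sp3: 8/28 sites differ → p ≈ 0.285714, d = −0.75 ln(1 − 0.380952) = 0.359679 ≈ 0.3597.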